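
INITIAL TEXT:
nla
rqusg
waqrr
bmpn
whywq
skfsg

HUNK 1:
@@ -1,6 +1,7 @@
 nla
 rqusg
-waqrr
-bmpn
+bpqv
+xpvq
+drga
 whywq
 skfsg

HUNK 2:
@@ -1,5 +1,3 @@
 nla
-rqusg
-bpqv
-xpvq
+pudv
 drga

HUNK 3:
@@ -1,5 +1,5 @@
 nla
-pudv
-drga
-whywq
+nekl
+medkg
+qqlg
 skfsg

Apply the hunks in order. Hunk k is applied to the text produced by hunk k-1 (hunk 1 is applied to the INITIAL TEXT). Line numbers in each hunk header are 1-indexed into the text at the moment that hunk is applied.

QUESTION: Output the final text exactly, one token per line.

Hunk 1: at line 1 remove [waqrr,bmpn] add [bpqv,xpvq,drga] -> 7 lines: nla rqusg bpqv xpvq drga whywq skfsg
Hunk 2: at line 1 remove [rqusg,bpqv,xpvq] add [pudv] -> 5 lines: nla pudv drga whywq skfsg
Hunk 3: at line 1 remove [pudv,drga,whywq] add [nekl,medkg,qqlg] -> 5 lines: nla nekl medkg qqlg skfsg

Answer: nla
nekl
medkg
qqlg
skfsg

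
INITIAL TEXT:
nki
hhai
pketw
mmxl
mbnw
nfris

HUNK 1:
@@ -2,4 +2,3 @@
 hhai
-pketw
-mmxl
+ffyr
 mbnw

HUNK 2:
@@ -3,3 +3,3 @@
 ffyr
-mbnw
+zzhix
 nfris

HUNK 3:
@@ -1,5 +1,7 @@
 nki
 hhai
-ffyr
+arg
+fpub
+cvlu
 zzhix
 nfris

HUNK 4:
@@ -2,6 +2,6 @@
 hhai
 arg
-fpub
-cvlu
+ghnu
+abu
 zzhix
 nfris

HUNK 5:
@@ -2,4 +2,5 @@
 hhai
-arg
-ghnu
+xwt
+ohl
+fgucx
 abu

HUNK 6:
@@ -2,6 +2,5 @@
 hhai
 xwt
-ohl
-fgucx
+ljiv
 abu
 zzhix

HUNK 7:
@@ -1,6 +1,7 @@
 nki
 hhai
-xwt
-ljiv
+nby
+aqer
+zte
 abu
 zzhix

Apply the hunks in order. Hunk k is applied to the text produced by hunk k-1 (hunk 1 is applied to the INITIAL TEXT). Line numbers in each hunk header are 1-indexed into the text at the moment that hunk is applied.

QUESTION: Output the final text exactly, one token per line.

Answer: nki
hhai
nby
aqer
zte
abu
zzhix
nfris

Derivation:
Hunk 1: at line 2 remove [pketw,mmxl] add [ffyr] -> 5 lines: nki hhai ffyr mbnw nfris
Hunk 2: at line 3 remove [mbnw] add [zzhix] -> 5 lines: nki hhai ffyr zzhix nfris
Hunk 3: at line 1 remove [ffyr] add [arg,fpub,cvlu] -> 7 lines: nki hhai arg fpub cvlu zzhix nfris
Hunk 4: at line 2 remove [fpub,cvlu] add [ghnu,abu] -> 7 lines: nki hhai arg ghnu abu zzhix nfris
Hunk 5: at line 2 remove [arg,ghnu] add [xwt,ohl,fgucx] -> 8 lines: nki hhai xwt ohl fgucx abu zzhix nfris
Hunk 6: at line 2 remove [ohl,fgucx] add [ljiv] -> 7 lines: nki hhai xwt ljiv abu zzhix nfris
Hunk 7: at line 1 remove [xwt,ljiv] add [nby,aqer,zte] -> 8 lines: nki hhai nby aqer zte abu zzhix nfris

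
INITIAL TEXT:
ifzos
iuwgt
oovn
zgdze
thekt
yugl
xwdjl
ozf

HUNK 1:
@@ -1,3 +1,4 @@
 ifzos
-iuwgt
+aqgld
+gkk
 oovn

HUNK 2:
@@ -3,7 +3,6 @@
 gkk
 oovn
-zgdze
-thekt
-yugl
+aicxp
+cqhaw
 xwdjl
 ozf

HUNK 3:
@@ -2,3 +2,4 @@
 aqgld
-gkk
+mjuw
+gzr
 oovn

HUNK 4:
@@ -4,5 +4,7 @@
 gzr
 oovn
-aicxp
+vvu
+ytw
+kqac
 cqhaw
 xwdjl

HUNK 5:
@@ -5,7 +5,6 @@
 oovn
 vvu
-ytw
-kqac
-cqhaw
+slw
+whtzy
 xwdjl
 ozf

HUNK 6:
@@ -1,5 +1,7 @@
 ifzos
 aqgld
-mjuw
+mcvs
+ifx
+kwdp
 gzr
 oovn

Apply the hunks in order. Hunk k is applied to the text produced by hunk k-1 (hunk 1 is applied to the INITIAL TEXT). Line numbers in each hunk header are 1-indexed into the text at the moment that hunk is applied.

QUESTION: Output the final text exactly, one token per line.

Hunk 1: at line 1 remove [iuwgt] add [aqgld,gkk] -> 9 lines: ifzos aqgld gkk oovn zgdze thekt yugl xwdjl ozf
Hunk 2: at line 3 remove [zgdze,thekt,yugl] add [aicxp,cqhaw] -> 8 lines: ifzos aqgld gkk oovn aicxp cqhaw xwdjl ozf
Hunk 3: at line 2 remove [gkk] add [mjuw,gzr] -> 9 lines: ifzos aqgld mjuw gzr oovn aicxp cqhaw xwdjl ozf
Hunk 4: at line 4 remove [aicxp] add [vvu,ytw,kqac] -> 11 lines: ifzos aqgld mjuw gzr oovn vvu ytw kqac cqhaw xwdjl ozf
Hunk 5: at line 5 remove [ytw,kqac,cqhaw] add [slw,whtzy] -> 10 lines: ifzos aqgld mjuw gzr oovn vvu slw whtzy xwdjl ozf
Hunk 6: at line 1 remove [mjuw] add [mcvs,ifx,kwdp] -> 12 lines: ifzos aqgld mcvs ifx kwdp gzr oovn vvu slw whtzy xwdjl ozf

Answer: ifzos
aqgld
mcvs
ifx
kwdp
gzr
oovn
vvu
slw
whtzy
xwdjl
ozf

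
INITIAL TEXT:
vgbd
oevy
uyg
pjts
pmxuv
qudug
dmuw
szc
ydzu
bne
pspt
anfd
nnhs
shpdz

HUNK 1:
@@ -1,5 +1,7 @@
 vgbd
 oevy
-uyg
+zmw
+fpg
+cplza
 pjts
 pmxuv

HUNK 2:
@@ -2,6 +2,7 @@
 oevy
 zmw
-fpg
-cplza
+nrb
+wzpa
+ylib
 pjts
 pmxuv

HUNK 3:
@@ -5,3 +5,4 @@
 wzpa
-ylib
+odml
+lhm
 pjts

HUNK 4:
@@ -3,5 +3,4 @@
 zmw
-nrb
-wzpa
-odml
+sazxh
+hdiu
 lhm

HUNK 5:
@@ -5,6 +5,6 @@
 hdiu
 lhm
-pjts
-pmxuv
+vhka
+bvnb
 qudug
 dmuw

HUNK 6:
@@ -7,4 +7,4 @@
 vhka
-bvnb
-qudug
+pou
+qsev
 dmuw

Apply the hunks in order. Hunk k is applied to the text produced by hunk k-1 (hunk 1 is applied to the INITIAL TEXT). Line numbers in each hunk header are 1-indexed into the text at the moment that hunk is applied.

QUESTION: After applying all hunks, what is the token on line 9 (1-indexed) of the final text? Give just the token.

Hunk 1: at line 1 remove [uyg] add [zmw,fpg,cplza] -> 16 lines: vgbd oevy zmw fpg cplza pjts pmxuv qudug dmuw szc ydzu bne pspt anfd nnhs shpdz
Hunk 2: at line 2 remove [fpg,cplza] add [nrb,wzpa,ylib] -> 17 lines: vgbd oevy zmw nrb wzpa ylib pjts pmxuv qudug dmuw szc ydzu bne pspt anfd nnhs shpdz
Hunk 3: at line 5 remove [ylib] add [odml,lhm] -> 18 lines: vgbd oevy zmw nrb wzpa odml lhm pjts pmxuv qudug dmuw szc ydzu bne pspt anfd nnhs shpdz
Hunk 4: at line 3 remove [nrb,wzpa,odml] add [sazxh,hdiu] -> 17 lines: vgbd oevy zmw sazxh hdiu lhm pjts pmxuv qudug dmuw szc ydzu bne pspt anfd nnhs shpdz
Hunk 5: at line 5 remove [pjts,pmxuv] add [vhka,bvnb] -> 17 lines: vgbd oevy zmw sazxh hdiu lhm vhka bvnb qudug dmuw szc ydzu bne pspt anfd nnhs shpdz
Hunk 6: at line 7 remove [bvnb,qudug] add [pou,qsev] -> 17 lines: vgbd oevy zmw sazxh hdiu lhm vhka pou qsev dmuw szc ydzu bne pspt anfd nnhs shpdz
Final line 9: qsev

Answer: qsev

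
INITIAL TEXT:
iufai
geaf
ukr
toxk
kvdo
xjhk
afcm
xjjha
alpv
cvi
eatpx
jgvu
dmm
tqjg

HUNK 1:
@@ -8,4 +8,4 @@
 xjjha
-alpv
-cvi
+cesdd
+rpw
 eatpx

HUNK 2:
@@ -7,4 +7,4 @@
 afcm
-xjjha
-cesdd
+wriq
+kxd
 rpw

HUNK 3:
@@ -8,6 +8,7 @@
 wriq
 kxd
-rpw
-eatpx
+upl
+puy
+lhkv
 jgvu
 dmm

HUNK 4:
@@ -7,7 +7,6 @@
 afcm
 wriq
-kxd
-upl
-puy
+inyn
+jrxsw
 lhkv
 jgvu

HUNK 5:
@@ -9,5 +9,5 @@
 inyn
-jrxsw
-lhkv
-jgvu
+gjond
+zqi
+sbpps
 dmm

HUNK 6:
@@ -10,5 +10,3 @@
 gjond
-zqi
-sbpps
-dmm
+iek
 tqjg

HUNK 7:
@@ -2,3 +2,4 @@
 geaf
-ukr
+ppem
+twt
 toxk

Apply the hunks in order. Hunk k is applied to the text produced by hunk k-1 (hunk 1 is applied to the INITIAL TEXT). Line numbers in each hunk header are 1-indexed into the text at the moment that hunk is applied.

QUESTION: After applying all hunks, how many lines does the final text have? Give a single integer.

Answer: 13

Derivation:
Hunk 1: at line 8 remove [alpv,cvi] add [cesdd,rpw] -> 14 lines: iufai geaf ukr toxk kvdo xjhk afcm xjjha cesdd rpw eatpx jgvu dmm tqjg
Hunk 2: at line 7 remove [xjjha,cesdd] add [wriq,kxd] -> 14 lines: iufai geaf ukr toxk kvdo xjhk afcm wriq kxd rpw eatpx jgvu dmm tqjg
Hunk 3: at line 8 remove [rpw,eatpx] add [upl,puy,lhkv] -> 15 lines: iufai geaf ukr toxk kvdo xjhk afcm wriq kxd upl puy lhkv jgvu dmm tqjg
Hunk 4: at line 7 remove [kxd,upl,puy] add [inyn,jrxsw] -> 14 lines: iufai geaf ukr toxk kvdo xjhk afcm wriq inyn jrxsw lhkv jgvu dmm tqjg
Hunk 5: at line 9 remove [jrxsw,lhkv,jgvu] add [gjond,zqi,sbpps] -> 14 lines: iufai geaf ukr toxk kvdo xjhk afcm wriq inyn gjond zqi sbpps dmm tqjg
Hunk 6: at line 10 remove [zqi,sbpps,dmm] add [iek] -> 12 lines: iufai geaf ukr toxk kvdo xjhk afcm wriq inyn gjond iek tqjg
Hunk 7: at line 2 remove [ukr] add [ppem,twt] -> 13 lines: iufai geaf ppem twt toxk kvdo xjhk afcm wriq inyn gjond iek tqjg
Final line count: 13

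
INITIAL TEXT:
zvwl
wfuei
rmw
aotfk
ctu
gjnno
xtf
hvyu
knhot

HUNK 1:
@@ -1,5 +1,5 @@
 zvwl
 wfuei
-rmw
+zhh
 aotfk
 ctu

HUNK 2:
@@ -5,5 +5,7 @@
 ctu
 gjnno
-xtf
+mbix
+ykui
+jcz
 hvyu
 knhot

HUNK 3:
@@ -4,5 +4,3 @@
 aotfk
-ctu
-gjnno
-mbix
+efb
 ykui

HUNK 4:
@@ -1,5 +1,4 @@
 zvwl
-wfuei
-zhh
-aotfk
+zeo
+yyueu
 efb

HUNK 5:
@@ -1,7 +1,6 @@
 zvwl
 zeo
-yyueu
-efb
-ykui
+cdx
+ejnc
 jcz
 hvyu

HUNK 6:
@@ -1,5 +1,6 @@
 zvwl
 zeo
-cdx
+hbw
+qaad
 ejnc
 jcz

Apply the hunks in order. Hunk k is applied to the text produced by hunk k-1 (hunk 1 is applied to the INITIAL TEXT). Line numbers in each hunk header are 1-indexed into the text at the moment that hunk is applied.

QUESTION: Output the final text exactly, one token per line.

Hunk 1: at line 1 remove [rmw] add [zhh] -> 9 lines: zvwl wfuei zhh aotfk ctu gjnno xtf hvyu knhot
Hunk 2: at line 5 remove [xtf] add [mbix,ykui,jcz] -> 11 lines: zvwl wfuei zhh aotfk ctu gjnno mbix ykui jcz hvyu knhot
Hunk 3: at line 4 remove [ctu,gjnno,mbix] add [efb] -> 9 lines: zvwl wfuei zhh aotfk efb ykui jcz hvyu knhot
Hunk 4: at line 1 remove [wfuei,zhh,aotfk] add [zeo,yyueu] -> 8 lines: zvwl zeo yyueu efb ykui jcz hvyu knhot
Hunk 5: at line 1 remove [yyueu,efb,ykui] add [cdx,ejnc] -> 7 lines: zvwl zeo cdx ejnc jcz hvyu knhot
Hunk 6: at line 1 remove [cdx] add [hbw,qaad] -> 8 lines: zvwl zeo hbw qaad ejnc jcz hvyu knhot

Answer: zvwl
zeo
hbw
qaad
ejnc
jcz
hvyu
knhot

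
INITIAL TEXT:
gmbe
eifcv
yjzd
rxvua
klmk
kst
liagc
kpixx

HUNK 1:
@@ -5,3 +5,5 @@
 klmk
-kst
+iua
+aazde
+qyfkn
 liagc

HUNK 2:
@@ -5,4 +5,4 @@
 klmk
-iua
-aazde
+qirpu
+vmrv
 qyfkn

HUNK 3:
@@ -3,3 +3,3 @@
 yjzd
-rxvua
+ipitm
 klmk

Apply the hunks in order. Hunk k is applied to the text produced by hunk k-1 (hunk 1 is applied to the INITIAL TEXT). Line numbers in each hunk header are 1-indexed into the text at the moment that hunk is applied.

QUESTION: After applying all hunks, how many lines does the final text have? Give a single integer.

Answer: 10

Derivation:
Hunk 1: at line 5 remove [kst] add [iua,aazde,qyfkn] -> 10 lines: gmbe eifcv yjzd rxvua klmk iua aazde qyfkn liagc kpixx
Hunk 2: at line 5 remove [iua,aazde] add [qirpu,vmrv] -> 10 lines: gmbe eifcv yjzd rxvua klmk qirpu vmrv qyfkn liagc kpixx
Hunk 3: at line 3 remove [rxvua] add [ipitm] -> 10 lines: gmbe eifcv yjzd ipitm klmk qirpu vmrv qyfkn liagc kpixx
Final line count: 10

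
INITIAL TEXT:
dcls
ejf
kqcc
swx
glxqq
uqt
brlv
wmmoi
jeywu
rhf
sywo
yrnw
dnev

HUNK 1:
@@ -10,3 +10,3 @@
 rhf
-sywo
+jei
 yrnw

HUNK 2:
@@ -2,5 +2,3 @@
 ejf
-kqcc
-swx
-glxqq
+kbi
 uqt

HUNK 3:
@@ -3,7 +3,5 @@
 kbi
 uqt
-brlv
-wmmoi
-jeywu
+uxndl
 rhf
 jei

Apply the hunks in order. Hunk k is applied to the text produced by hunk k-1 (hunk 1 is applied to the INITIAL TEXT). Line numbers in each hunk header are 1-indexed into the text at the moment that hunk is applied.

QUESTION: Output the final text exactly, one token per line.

Hunk 1: at line 10 remove [sywo] add [jei] -> 13 lines: dcls ejf kqcc swx glxqq uqt brlv wmmoi jeywu rhf jei yrnw dnev
Hunk 2: at line 2 remove [kqcc,swx,glxqq] add [kbi] -> 11 lines: dcls ejf kbi uqt brlv wmmoi jeywu rhf jei yrnw dnev
Hunk 3: at line 3 remove [brlv,wmmoi,jeywu] add [uxndl] -> 9 lines: dcls ejf kbi uqt uxndl rhf jei yrnw dnev

Answer: dcls
ejf
kbi
uqt
uxndl
rhf
jei
yrnw
dnev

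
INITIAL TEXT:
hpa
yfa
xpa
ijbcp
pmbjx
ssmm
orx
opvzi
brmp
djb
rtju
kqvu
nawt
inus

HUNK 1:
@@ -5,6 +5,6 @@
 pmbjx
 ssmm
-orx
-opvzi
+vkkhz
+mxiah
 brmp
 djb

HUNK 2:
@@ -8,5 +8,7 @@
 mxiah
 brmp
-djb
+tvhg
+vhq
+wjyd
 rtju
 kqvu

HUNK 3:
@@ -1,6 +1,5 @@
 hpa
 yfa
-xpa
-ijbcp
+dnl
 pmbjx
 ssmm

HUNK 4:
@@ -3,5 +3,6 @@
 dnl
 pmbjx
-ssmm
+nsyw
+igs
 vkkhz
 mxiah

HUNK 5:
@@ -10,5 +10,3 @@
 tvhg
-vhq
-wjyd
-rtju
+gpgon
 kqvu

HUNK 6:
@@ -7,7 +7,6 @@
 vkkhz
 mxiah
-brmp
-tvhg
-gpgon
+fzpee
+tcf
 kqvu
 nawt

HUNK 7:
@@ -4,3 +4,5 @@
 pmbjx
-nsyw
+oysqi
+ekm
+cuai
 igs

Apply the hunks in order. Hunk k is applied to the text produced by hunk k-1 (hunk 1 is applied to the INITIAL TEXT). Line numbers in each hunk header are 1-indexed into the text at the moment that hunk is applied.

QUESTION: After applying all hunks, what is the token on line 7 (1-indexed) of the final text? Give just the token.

Answer: cuai

Derivation:
Hunk 1: at line 5 remove [orx,opvzi] add [vkkhz,mxiah] -> 14 lines: hpa yfa xpa ijbcp pmbjx ssmm vkkhz mxiah brmp djb rtju kqvu nawt inus
Hunk 2: at line 8 remove [djb] add [tvhg,vhq,wjyd] -> 16 lines: hpa yfa xpa ijbcp pmbjx ssmm vkkhz mxiah brmp tvhg vhq wjyd rtju kqvu nawt inus
Hunk 3: at line 1 remove [xpa,ijbcp] add [dnl] -> 15 lines: hpa yfa dnl pmbjx ssmm vkkhz mxiah brmp tvhg vhq wjyd rtju kqvu nawt inus
Hunk 4: at line 3 remove [ssmm] add [nsyw,igs] -> 16 lines: hpa yfa dnl pmbjx nsyw igs vkkhz mxiah brmp tvhg vhq wjyd rtju kqvu nawt inus
Hunk 5: at line 10 remove [vhq,wjyd,rtju] add [gpgon] -> 14 lines: hpa yfa dnl pmbjx nsyw igs vkkhz mxiah brmp tvhg gpgon kqvu nawt inus
Hunk 6: at line 7 remove [brmp,tvhg,gpgon] add [fzpee,tcf] -> 13 lines: hpa yfa dnl pmbjx nsyw igs vkkhz mxiah fzpee tcf kqvu nawt inus
Hunk 7: at line 4 remove [nsyw] add [oysqi,ekm,cuai] -> 15 lines: hpa yfa dnl pmbjx oysqi ekm cuai igs vkkhz mxiah fzpee tcf kqvu nawt inus
Final line 7: cuai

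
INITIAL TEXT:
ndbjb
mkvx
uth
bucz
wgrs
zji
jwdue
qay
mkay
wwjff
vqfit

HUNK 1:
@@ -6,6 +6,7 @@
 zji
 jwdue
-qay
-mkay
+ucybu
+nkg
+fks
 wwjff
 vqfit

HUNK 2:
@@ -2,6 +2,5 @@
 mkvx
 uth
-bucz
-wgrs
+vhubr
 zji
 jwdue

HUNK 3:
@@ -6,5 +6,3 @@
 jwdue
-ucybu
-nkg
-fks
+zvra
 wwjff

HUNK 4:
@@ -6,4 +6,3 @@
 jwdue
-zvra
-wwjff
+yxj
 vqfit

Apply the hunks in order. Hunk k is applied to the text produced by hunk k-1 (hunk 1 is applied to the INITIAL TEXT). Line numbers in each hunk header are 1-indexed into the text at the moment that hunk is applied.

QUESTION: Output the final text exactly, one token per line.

Hunk 1: at line 6 remove [qay,mkay] add [ucybu,nkg,fks] -> 12 lines: ndbjb mkvx uth bucz wgrs zji jwdue ucybu nkg fks wwjff vqfit
Hunk 2: at line 2 remove [bucz,wgrs] add [vhubr] -> 11 lines: ndbjb mkvx uth vhubr zji jwdue ucybu nkg fks wwjff vqfit
Hunk 3: at line 6 remove [ucybu,nkg,fks] add [zvra] -> 9 lines: ndbjb mkvx uth vhubr zji jwdue zvra wwjff vqfit
Hunk 4: at line 6 remove [zvra,wwjff] add [yxj] -> 8 lines: ndbjb mkvx uth vhubr zji jwdue yxj vqfit

Answer: ndbjb
mkvx
uth
vhubr
zji
jwdue
yxj
vqfit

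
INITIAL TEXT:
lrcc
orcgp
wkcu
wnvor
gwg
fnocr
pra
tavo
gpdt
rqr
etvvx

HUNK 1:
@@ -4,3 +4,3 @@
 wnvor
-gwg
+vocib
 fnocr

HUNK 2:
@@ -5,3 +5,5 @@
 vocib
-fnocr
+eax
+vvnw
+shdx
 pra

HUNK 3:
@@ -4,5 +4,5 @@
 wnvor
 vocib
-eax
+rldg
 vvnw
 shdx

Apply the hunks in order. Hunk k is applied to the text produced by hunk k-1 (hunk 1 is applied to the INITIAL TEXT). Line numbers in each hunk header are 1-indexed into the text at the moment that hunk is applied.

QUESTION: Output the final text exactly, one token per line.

Hunk 1: at line 4 remove [gwg] add [vocib] -> 11 lines: lrcc orcgp wkcu wnvor vocib fnocr pra tavo gpdt rqr etvvx
Hunk 2: at line 5 remove [fnocr] add [eax,vvnw,shdx] -> 13 lines: lrcc orcgp wkcu wnvor vocib eax vvnw shdx pra tavo gpdt rqr etvvx
Hunk 3: at line 4 remove [eax] add [rldg] -> 13 lines: lrcc orcgp wkcu wnvor vocib rldg vvnw shdx pra tavo gpdt rqr etvvx

Answer: lrcc
orcgp
wkcu
wnvor
vocib
rldg
vvnw
shdx
pra
tavo
gpdt
rqr
etvvx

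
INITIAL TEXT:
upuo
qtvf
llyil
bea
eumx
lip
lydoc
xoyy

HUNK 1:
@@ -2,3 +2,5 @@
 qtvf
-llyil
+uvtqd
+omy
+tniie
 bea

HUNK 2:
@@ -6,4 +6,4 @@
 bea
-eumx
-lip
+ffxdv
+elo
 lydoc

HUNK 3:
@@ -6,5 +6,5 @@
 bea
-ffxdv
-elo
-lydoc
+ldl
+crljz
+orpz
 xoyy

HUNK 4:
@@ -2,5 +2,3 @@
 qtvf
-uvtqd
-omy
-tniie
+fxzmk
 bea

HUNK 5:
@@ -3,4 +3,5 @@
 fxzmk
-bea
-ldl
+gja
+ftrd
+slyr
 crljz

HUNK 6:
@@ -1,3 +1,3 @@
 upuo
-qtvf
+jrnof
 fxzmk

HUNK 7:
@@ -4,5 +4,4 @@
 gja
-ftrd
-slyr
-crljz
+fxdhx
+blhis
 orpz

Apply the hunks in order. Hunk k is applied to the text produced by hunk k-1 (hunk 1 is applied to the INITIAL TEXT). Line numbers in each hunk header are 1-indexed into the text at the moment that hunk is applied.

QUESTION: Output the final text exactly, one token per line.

Answer: upuo
jrnof
fxzmk
gja
fxdhx
blhis
orpz
xoyy

Derivation:
Hunk 1: at line 2 remove [llyil] add [uvtqd,omy,tniie] -> 10 lines: upuo qtvf uvtqd omy tniie bea eumx lip lydoc xoyy
Hunk 2: at line 6 remove [eumx,lip] add [ffxdv,elo] -> 10 lines: upuo qtvf uvtqd omy tniie bea ffxdv elo lydoc xoyy
Hunk 3: at line 6 remove [ffxdv,elo,lydoc] add [ldl,crljz,orpz] -> 10 lines: upuo qtvf uvtqd omy tniie bea ldl crljz orpz xoyy
Hunk 4: at line 2 remove [uvtqd,omy,tniie] add [fxzmk] -> 8 lines: upuo qtvf fxzmk bea ldl crljz orpz xoyy
Hunk 5: at line 3 remove [bea,ldl] add [gja,ftrd,slyr] -> 9 lines: upuo qtvf fxzmk gja ftrd slyr crljz orpz xoyy
Hunk 6: at line 1 remove [qtvf] add [jrnof] -> 9 lines: upuo jrnof fxzmk gja ftrd slyr crljz orpz xoyy
Hunk 7: at line 4 remove [ftrd,slyr,crljz] add [fxdhx,blhis] -> 8 lines: upuo jrnof fxzmk gja fxdhx blhis orpz xoyy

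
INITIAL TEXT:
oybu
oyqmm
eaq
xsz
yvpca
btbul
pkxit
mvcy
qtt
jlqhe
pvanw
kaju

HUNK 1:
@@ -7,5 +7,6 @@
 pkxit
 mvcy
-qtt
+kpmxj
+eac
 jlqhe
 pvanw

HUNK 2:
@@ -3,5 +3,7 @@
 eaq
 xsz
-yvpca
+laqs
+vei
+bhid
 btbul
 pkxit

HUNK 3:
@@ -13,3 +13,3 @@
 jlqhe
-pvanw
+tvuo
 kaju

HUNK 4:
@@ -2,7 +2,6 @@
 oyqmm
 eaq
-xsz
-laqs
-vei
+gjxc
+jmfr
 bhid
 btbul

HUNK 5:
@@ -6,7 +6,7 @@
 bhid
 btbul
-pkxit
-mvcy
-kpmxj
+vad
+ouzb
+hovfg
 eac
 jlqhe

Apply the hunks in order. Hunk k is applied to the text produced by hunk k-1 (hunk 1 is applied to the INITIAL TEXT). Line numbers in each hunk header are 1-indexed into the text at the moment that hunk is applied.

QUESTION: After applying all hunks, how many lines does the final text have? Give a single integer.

Hunk 1: at line 7 remove [qtt] add [kpmxj,eac] -> 13 lines: oybu oyqmm eaq xsz yvpca btbul pkxit mvcy kpmxj eac jlqhe pvanw kaju
Hunk 2: at line 3 remove [yvpca] add [laqs,vei,bhid] -> 15 lines: oybu oyqmm eaq xsz laqs vei bhid btbul pkxit mvcy kpmxj eac jlqhe pvanw kaju
Hunk 3: at line 13 remove [pvanw] add [tvuo] -> 15 lines: oybu oyqmm eaq xsz laqs vei bhid btbul pkxit mvcy kpmxj eac jlqhe tvuo kaju
Hunk 4: at line 2 remove [xsz,laqs,vei] add [gjxc,jmfr] -> 14 lines: oybu oyqmm eaq gjxc jmfr bhid btbul pkxit mvcy kpmxj eac jlqhe tvuo kaju
Hunk 5: at line 6 remove [pkxit,mvcy,kpmxj] add [vad,ouzb,hovfg] -> 14 lines: oybu oyqmm eaq gjxc jmfr bhid btbul vad ouzb hovfg eac jlqhe tvuo kaju
Final line count: 14

Answer: 14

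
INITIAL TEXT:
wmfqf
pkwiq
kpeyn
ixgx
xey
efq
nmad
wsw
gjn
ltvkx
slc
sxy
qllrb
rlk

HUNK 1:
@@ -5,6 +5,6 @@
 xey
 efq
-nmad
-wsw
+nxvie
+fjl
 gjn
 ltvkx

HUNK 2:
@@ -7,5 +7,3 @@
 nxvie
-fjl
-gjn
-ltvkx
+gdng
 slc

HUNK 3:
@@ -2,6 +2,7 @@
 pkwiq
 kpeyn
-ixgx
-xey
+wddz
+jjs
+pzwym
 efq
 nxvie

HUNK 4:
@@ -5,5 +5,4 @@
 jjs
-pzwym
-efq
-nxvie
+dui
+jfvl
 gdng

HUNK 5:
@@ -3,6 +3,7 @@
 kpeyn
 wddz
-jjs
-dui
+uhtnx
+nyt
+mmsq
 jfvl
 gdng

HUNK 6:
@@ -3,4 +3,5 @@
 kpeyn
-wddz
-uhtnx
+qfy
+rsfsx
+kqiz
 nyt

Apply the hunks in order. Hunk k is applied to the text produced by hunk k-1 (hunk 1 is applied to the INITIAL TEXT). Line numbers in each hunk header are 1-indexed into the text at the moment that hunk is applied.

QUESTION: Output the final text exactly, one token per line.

Answer: wmfqf
pkwiq
kpeyn
qfy
rsfsx
kqiz
nyt
mmsq
jfvl
gdng
slc
sxy
qllrb
rlk

Derivation:
Hunk 1: at line 5 remove [nmad,wsw] add [nxvie,fjl] -> 14 lines: wmfqf pkwiq kpeyn ixgx xey efq nxvie fjl gjn ltvkx slc sxy qllrb rlk
Hunk 2: at line 7 remove [fjl,gjn,ltvkx] add [gdng] -> 12 lines: wmfqf pkwiq kpeyn ixgx xey efq nxvie gdng slc sxy qllrb rlk
Hunk 3: at line 2 remove [ixgx,xey] add [wddz,jjs,pzwym] -> 13 lines: wmfqf pkwiq kpeyn wddz jjs pzwym efq nxvie gdng slc sxy qllrb rlk
Hunk 4: at line 5 remove [pzwym,efq,nxvie] add [dui,jfvl] -> 12 lines: wmfqf pkwiq kpeyn wddz jjs dui jfvl gdng slc sxy qllrb rlk
Hunk 5: at line 3 remove [jjs,dui] add [uhtnx,nyt,mmsq] -> 13 lines: wmfqf pkwiq kpeyn wddz uhtnx nyt mmsq jfvl gdng slc sxy qllrb rlk
Hunk 6: at line 3 remove [wddz,uhtnx] add [qfy,rsfsx,kqiz] -> 14 lines: wmfqf pkwiq kpeyn qfy rsfsx kqiz nyt mmsq jfvl gdng slc sxy qllrb rlk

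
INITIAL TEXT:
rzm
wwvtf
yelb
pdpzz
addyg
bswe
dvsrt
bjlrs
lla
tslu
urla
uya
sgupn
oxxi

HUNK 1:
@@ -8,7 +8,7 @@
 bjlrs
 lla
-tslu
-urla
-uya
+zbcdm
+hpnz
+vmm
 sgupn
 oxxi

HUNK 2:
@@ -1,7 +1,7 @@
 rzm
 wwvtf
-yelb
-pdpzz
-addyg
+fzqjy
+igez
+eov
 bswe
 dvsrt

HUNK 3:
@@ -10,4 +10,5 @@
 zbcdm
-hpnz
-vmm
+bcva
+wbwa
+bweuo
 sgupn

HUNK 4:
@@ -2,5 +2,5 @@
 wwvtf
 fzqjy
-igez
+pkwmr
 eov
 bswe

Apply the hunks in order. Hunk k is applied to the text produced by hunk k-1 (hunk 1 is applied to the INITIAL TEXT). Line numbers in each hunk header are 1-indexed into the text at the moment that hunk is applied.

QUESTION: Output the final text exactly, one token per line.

Hunk 1: at line 8 remove [tslu,urla,uya] add [zbcdm,hpnz,vmm] -> 14 lines: rzm wwvtf yelb pdpzz addyg bswe dvsrt bjlrs lla zbcdm hpnz vmm sgupn oxxi
Hunk 2: at line 1 remove [yelb,pdpzz,addyg] add [fzqjy,igez,eov] -> 14 lines: rzm wwvtf fzqjy igez eov bswe dvsrt bjlrs lla zbcdm hpnz vmm sgupn oxxi
Hunk 3: at line 10 remove [hpnz,vmm] add [bcva,wbwa,bweuo] -> 15 lines: rzm wwvtf fzqjy igez eov bswe dvsrt bjlrs lla zbcdm bcva wbwa bweuo sgupn oxxi
Hunk 4: at line 2 remove [igez] add [pkwmr] -> 15 lines: rzm wwvtf fzqjy pkwmr eov bswe dvsrt bjlrs lla zbcdm bcva wbwa bweuo sgupn oxxi

Answer: rzm
wwvtf
fzqjy
pkwmr
eov
bswe
dvsrt
bjlrs
lla
zbcdm
bcva
wbwa
bweuo
sgupn
oxxi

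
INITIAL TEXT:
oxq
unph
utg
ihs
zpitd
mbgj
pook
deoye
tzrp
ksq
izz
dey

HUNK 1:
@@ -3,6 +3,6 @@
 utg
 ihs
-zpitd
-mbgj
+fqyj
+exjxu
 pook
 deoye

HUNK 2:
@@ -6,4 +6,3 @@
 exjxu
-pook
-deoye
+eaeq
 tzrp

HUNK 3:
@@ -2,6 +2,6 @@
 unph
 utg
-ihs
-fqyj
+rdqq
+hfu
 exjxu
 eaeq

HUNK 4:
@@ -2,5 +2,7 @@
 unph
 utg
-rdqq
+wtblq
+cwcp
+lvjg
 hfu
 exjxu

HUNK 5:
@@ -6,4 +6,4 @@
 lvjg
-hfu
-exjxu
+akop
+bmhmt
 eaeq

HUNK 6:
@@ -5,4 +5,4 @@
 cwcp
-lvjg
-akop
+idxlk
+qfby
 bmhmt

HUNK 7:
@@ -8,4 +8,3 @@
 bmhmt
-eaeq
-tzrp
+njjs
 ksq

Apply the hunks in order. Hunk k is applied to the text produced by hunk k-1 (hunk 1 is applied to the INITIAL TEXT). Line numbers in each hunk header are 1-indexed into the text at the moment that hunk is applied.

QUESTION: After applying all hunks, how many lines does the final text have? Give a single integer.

Answer: 12

Derivation:
Hunk 1: at line 3 remove [zpitd,mbgj] add [fqyj,exjxu] -> 12 lines: oxq unph utg ihs fqyj exjxu pook deoye tzrp ksq izz dey
Hunk 2: at line 6 remove [pook,deoye] add [eaeq] -> 11 lines: oxq unph utg ihs fqyj exjxu eaeq tzrp ksq izz dey
Hunk 3: at line 2 remove [ihs,fqyj] add [rdqq,hfu] -> 11 lines: oxq unph utg rdqq hfu exjxu eaeq tzrp ksq izz dey
Hunk 4: at line 2 remove [rdqq] add [wtblq,cwcp,lvjg] -> 13 lines: oxq unph utg wtblq cwcp lvjg hfu exjxu eaeq tzrp ksq izz dey
Hunk 5: at line 6 remove [hfu,exjxu] add [akop,bmhmt] -> 13 lines: oxq unph utg wtblq cwcp lvjg akop bmhmt eaeq tzrp ksq izz dey
Hunk 6: at line 5 remove [lvjg,akop] add [idxlk,qfby] -> 13 lines: oxq unph utg wtblq cwcp idxlk qfby bmhmt eaeq tzrp ksq izz dey
Hunk 7: at line 8 remove [eaeq,tzrp] add [njjs] -> 12 lines: oxq unph utg wtblq cwcp idxlk qfby bmhmt njjs ksq izz dey
Final line count: 12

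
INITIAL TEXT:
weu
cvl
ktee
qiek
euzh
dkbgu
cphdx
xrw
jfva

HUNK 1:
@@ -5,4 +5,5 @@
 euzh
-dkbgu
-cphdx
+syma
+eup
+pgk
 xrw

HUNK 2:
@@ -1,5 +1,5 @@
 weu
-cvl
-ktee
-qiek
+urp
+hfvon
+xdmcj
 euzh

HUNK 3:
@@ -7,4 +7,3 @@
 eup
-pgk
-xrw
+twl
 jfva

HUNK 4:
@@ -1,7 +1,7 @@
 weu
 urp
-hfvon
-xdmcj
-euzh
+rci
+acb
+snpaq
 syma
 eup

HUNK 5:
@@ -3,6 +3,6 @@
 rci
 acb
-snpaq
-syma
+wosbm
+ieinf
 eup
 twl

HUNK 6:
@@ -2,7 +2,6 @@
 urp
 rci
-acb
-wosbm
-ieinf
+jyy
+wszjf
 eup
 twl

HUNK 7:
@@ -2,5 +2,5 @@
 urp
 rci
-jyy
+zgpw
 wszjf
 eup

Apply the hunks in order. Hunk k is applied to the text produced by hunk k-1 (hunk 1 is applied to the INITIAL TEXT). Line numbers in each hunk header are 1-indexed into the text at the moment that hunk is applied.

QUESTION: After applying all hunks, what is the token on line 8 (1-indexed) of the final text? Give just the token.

Answer: jfva

Derivation:
Hunk 1: at line 5 remove [dkbgu,cphdx] add [syma,eup,pgk] -> 10 lines: weu cvl ktee qiek euzh syma eup pgk xrw jfva
Hunk 2: at line 1 remove [cvl,ktee,qiek] add [urp,hfvon,xdmcj] -> 10 lines: weu urp hfvon xdmcj euzh syma eup pgk xrw jfva
Hunk 3: at line 7 remove [pgk,xrw] add [twl] -> 9 lines: weu urp hfvon xdmcj euzh syma eup twl jfva
Hunk 4: at line 1 remove [hfvon,xdmcj,euzh] add [rci,acb,snpaq] -> 9 lines: weu urp rci acb snpaq syma eup twl jfva
Hunk 5: at line 3 remove [snpaq,syma] add [wosbm,ieinf] -> 9 lines: weu urp rci acb wosbm ieinf eup twl jfva
Hunk 6: at line 2 remove [acb,wosbm,ieinf] add [jyy,wszjf] -> 8 lines: weu urp rci jyy wszjf eup twl jfva
Hunk 7: at line 2 remove [jyy] add [zgpw] -> 8 lines: weu urp rci zgpw wszjf eup twl jfva
Final line 8: jfva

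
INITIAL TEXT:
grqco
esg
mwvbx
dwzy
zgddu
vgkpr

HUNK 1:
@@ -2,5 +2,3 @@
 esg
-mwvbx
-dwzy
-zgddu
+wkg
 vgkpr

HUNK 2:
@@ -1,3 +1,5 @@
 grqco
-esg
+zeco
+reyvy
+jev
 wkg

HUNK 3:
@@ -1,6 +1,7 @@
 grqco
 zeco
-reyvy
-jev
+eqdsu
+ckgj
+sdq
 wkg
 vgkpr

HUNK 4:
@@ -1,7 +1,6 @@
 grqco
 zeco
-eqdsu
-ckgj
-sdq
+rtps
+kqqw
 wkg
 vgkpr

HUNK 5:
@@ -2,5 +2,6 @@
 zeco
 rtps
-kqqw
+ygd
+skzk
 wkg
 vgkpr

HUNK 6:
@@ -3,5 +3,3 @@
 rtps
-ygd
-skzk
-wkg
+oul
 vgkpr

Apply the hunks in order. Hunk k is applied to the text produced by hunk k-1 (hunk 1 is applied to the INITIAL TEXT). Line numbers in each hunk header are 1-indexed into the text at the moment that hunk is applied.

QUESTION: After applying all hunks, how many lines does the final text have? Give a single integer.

Answer: 5

Derivation:
Hunk 1: at line 2 remove [mwvbx,dwzy,zgddu] add [wkg] -> 4 lines: grqco esg wkg vgkpr
Hunk 2: at line 1 remove [esg] add [zeco,reyvy,jev] -> 6 lines: grqco zeco reyvy jev wkg vgkpr
Hunk 3: at line 1 remove [reyvy,jev] add [eqdsu,ckgj,sdq] -> 7 lines: grqco zeco eqdsu ckgj sdq wkg vgkpr
Hunk 4: at line 1 remove [eqdsu,ckgj,sdq] add [rtps,kqqw] -> 6 lines: grqco zeco rtps kqqw wkg vgkpr
Hunk 5: at line 2 remove [kqqw] add [ygd,skzk] -> 7 lines: grqco zeco rtps ygd skzk wkg vgkpr
Hunk 6: at line 3 remove [ygd,skzk,wkg] add [oul] -> 5 lines: grqco zeco rtps oul vgkpr
Final line count: 5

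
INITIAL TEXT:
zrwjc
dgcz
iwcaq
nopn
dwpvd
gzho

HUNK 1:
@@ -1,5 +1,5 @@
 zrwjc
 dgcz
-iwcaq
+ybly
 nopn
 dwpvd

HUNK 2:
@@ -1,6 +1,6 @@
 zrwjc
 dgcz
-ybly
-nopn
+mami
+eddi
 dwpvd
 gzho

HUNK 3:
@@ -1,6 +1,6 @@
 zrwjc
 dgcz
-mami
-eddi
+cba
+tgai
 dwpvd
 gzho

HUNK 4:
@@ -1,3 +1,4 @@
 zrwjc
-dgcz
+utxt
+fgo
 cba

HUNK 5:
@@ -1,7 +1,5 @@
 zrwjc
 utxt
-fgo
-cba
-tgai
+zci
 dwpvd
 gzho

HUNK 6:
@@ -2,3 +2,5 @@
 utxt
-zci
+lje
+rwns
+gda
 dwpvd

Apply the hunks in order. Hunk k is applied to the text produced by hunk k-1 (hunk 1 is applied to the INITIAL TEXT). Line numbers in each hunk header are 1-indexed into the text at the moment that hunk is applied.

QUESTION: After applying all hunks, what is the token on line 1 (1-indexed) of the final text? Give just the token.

Answer: zrwjc

Derivation:
Hunk 1: at line 1 remove [iwcaq] add [ybly] -> 6 lines: zrwjc dgcz ybly nopn dwpvd gzho
Hunk 2: at line 1 remove [ybly,nopn] add [mami,eddi] -> 6 lines: zrwjc dgcz mami eddi dwpvd gzho
Hunk 3: at line 1 remove [mami,eddi] add [cba,tgai] -> 6 lines: zrwjc dgcz cba tgai dwpvd gzho
Hunk 4: at line 1 remove [dgcz] add [utxt,fgo] -> 7 lines: zrwjc utxt fgo cba tgai dwpvd gzho
Hunk 5: at line 1 remove [fgo,cba,tgai] add [zci] -> 5 lines: zrwjc utxt zci dwpvd gzho
Hunk 6: at line 2 remove [zci] add [lje,rwns,gda] -> 7 lines: zrwjc utxt lje rwns gda dwpvd gzho
Final line 1: zrwjc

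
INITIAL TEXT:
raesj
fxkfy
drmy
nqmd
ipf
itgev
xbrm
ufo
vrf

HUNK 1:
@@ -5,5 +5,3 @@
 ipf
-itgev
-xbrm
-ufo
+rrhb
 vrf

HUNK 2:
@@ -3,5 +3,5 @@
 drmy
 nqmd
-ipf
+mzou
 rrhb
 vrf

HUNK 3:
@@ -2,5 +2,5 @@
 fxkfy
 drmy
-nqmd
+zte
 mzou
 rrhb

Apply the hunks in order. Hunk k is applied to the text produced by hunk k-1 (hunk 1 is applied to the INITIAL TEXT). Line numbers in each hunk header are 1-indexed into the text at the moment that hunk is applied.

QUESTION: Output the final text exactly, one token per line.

Answer: raesj
fxkfy
drmy
zte
mzou
rrhb
vrf

Derivation:
Hunk 1: at line 5 remove [itgev,xbrm,ufo] add [rrhb] -> 7 lines: raesj fxkfy drmy nqmd ipf rrhb vrf
Hunk 2: at line 3 remove [ipf] add [mzou] -> 7 lines: raesj fxkfy drmy nqmd mzou rrhb vrf
Hunk 3: at line 2 remove [nqmd] add [zte] -> 7 lines: raesj fxkfy drmy zte mzou rrhb vrf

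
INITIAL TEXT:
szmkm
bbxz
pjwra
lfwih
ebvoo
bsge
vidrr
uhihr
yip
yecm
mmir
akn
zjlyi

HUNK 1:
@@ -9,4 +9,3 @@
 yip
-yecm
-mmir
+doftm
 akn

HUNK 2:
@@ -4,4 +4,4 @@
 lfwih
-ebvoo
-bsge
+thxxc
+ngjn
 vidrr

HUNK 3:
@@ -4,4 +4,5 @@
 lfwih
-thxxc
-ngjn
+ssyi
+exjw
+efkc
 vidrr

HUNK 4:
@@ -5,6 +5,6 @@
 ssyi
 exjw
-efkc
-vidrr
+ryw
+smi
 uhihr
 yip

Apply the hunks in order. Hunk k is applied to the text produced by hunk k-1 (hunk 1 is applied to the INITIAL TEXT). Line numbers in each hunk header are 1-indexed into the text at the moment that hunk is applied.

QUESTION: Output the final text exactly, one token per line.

Hunk 1: at line 9 remove [yecm,mmir] add [doftm] -> 12 lines: szmkm bbxz pjwra lfwih ebvoo bsge vidrr uhihr yip doftm akn zjlyi
Hunk 2: at line 4 remove [ebvoo,bsge] add [thxxc,ngjn] -> 12 lines: szmkm bbxz pjwra lfwih thxxc ngjn vidrr uhihr yip doftm akn zjlyi
Hunk 3: at line 4 remove [thxxc,ngjn] add [ssyi,exjw,efkc] -> 13 lines: szmkm bbxz pjwra lfwih ssyi exjw efkc vidrr uhihr yip doftm akn zjlyi
Hunk 4: at line 5 remove [efkc,vidrr] add [ryw,smi] -> 13 lines: szmkm bbxz pjwra lfwih ssyi exjw ryw smi uhihr yip doftm akn zjlyi

Answer: szmkm
bbxz
pjwra
lfwih
ssyi
exjw
ryw
smi
uhihr
yip
doftm
akn
zjlyi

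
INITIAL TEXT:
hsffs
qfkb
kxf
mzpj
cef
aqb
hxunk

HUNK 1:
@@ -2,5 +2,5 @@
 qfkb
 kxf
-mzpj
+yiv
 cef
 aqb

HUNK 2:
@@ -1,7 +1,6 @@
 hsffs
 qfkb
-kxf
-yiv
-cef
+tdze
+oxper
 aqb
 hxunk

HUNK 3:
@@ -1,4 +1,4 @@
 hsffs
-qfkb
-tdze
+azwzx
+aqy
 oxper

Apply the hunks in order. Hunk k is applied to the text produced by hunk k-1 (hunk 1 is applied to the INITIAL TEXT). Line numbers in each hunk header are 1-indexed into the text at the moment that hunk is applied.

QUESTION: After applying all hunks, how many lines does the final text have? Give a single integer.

Hunk 1: at line 2 remove [mzpj] add [yiv] -> 7 lines: hsffs qfkb kxf yiv cef aqb hxunk
Hunk 2: at line 1 remove [kxf,yiv,cef] add [tdze,oxper] -> 6 lines: hsffs qfkb tdze oxper aqb hxunk
Hunk 3: at line 1 remove [qfkb,tdze] add [azwzx,aqy] -> 6 lines: hsffs azwzx aqy oxper aqb hxunk
Final line count: 6

Answer: 6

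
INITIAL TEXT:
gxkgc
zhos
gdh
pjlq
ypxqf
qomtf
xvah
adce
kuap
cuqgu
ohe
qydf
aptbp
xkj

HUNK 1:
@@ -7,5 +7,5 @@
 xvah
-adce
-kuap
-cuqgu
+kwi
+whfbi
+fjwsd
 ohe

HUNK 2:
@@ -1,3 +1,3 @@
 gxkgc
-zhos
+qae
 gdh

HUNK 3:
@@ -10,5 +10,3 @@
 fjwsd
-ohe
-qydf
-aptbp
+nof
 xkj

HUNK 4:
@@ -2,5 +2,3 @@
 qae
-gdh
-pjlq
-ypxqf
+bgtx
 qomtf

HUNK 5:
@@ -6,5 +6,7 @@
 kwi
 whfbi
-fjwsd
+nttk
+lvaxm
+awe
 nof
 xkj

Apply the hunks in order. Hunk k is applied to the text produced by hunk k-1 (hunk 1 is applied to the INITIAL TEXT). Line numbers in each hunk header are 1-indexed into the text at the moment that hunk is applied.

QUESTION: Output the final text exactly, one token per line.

Hunk 1: at line 7 remove [adce,kuap,cuqgu] add [kwi,whfbi,fjwsd] -> 14 lines: gxkgc zhos gdh pjlq ypxqf qomtf xvah kwi whfbi fjwsd ohe qydf aptbp xkj
Hunk 2: at line 1 remove [zhos] add [qae] -> 14 lines: gxkgc qae gdh pjlq ypxqf qomtf xvah kwi whfbi fjwsd ohe qydf aptbp xkj
Hunk 3: at line 10 remove [ohe,qydf,aptbp] add [nof] -> 12 lines: gxkgc qae gdh pjlq ypxqf qomtf xvah kwi whfbi fjwsd nof xkj
Hunk 4: at line 2 remove [gdh,pjlq,ypxqf] add [bgtx] -> 10 lines: gxkgc qae bgtx qomtf xvah kwi whfbi fjwsd nof xkj
Hunk 5: at line 6 remove [fjwsd] add [nttk,lvaxm,awe] -> 12 lines: gxkgc qae bgtx qomtf xvah kwi whfbi nttk lvaxm awe nof xkj

Answer: gxkgc
qae
bgtx
qomtf
xvah
kwi
whfbi
nttk
lvaxm
awe
nof
xkj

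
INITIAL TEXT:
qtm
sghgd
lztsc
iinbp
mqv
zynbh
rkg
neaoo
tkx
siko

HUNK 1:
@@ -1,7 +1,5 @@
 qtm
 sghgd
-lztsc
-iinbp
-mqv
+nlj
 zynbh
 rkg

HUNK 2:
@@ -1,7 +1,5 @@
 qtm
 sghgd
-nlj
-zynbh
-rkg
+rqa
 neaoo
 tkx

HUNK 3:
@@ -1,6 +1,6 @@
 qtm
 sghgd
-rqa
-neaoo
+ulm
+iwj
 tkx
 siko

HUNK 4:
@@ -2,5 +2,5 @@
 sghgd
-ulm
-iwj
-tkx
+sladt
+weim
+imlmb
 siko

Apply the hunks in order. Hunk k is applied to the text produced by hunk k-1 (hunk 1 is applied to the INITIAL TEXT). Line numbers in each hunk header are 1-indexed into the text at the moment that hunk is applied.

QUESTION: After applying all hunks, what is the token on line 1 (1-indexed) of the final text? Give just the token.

Answer: qtm

Derivation:
Hunk 1: at line 1 remove [lztsc,iinbp,mqv] add [nlj] -> 8 lines: qtm sghgd nlj zynbh rkg neaoo tkx siko
Hunk 2: at line 1 remove [nlj,zynbh,rkg] add [rqa] -> 6 lines: qtm sghgd rqa neaoo tkx siko
Hunk 3: at line 1 remove [rqa,neaoo] add [ulm,iwj] -> 6 lines: qtm sghgd ulm iwj tkx siko
Hunk 4: at line 2 remove [ulm,iwj,tkx] add [sladt,weim,imlmb] -> 6 lines: qtm sghgd sladt weim imlmb siko
Final line 1: qtm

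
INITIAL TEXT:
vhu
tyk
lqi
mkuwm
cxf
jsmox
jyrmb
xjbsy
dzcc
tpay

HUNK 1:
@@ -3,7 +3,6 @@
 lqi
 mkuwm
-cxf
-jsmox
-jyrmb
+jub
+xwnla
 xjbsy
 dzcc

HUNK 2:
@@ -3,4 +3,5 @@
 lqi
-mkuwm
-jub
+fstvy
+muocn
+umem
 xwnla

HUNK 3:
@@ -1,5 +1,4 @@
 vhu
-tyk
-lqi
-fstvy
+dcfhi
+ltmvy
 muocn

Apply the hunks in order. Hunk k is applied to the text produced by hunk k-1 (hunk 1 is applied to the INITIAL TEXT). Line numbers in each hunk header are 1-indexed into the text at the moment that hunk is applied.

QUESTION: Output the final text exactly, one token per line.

Answer: vhu
dcfhi
ltmvy
muocn
umem
xwnla
xjbsy
dzcc
tpay

Derivation:
Hunk 1: at line 3 remove [cxf,jsmox,jyrmb] add [jub,xwnla] -> 9 lines: vhu tyk lqi mkuwm jub xwnla xjbsy dzcc tpay
Hunk 2: at line 3 remove [mkuwm,jub] add [fstvy,muocn,umem] -> 10 lines: vhu tyk lqi fstvy muocn umem xwnla xjbsy dzcc tpay
Hunk 3: at line 1 remove [tyk,lqi,fstvy] add [dcfhi,ltmvy] -> 9 lines: vhu dcfhi ltmvy muocn umem xwnla xjbsy dzcc tpay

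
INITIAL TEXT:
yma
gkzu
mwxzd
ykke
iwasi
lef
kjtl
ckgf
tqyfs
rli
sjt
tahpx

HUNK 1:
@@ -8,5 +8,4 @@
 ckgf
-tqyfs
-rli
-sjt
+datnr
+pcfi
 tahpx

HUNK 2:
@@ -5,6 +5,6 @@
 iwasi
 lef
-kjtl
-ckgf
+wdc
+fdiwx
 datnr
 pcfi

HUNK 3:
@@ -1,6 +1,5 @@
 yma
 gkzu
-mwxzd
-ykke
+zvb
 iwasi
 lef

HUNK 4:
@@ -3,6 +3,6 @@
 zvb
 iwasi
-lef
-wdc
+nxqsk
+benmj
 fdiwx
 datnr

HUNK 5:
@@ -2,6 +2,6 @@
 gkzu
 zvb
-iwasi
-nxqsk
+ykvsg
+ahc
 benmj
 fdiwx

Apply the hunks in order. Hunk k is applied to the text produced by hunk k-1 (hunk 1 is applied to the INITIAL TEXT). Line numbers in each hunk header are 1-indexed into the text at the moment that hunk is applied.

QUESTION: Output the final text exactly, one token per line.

Answer: yma
gkzu
zvb
ykvsg
ahc
benmj
fdiwx
datnr
pcfi
tahpx

Derivation:
Hunk 1: at line 8 remove [tqyfs,rli,sjt] add [datnr,pcfi] -> 11 lines: yma gkzu mwxzd ykke iwasi lef kjtl ckgf datnr pcfi tahpx
Hunk 2: at line 5 remove [kjtl,ckgf] add [wdc,fdiwx] -> 11 lines: yma gkzu mwxzd ykke iwasi lef wdc fdiwx datnr pcfi tahpx
Hunk 3: at line 1 remove [mwxzd,ykke] add [zvb] -> 10 lines: yma gkzu zvb iwasi lef wdc fdiwx datnr pcfi tahpx
Hunk 4: at line 3 remove [lef,wdc] add [nxqsk,benmj] -> 10 lines: yma gkzu zvb iwasi nxqsk benmj fdiwx datnr pcfi tahpx
Hunk 5: at line 2 remove [iwasi,nxqsk] add [ykvsg,ahc] -> 10 lines: yma gkzu zvb ykvsg ahc benmj fdiwx datnr pcfi tahpx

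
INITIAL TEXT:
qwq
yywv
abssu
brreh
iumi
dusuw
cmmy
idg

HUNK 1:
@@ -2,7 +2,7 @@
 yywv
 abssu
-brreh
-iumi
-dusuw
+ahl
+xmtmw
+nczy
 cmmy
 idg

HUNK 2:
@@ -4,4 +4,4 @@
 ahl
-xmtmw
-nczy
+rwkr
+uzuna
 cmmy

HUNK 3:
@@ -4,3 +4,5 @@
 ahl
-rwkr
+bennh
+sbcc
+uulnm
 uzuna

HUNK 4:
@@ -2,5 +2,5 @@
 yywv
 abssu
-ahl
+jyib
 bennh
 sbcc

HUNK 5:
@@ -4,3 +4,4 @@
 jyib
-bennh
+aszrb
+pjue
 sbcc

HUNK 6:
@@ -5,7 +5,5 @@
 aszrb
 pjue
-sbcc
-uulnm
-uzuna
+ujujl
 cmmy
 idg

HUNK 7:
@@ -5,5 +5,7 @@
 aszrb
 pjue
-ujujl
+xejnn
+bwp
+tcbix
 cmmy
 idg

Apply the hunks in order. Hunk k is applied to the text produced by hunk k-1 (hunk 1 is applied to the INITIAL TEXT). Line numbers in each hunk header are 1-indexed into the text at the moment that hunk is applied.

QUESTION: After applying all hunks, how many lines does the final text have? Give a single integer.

Hunk 1: at line 2 remove [brreh,iumi,dusuw] add [ahl,xmtmw,nczy] -> 8 lines: qwq yywv abssu ahl xmtmw nczy cmmy idg
Hunk 2: at line 4 remove [xmtmw,nczy] add [rwkr,uzuna] -> 8 lines: qwq yywv abssu ahl rwkr uzuna cmmy idg
Hunk 3: at line 4 remove [rwkr] add [bennh,sbcc,uulnm] -> 10 lines: qwq yywv abssu ahl bennh sbcc uulnm uzuna cmmy idg
Hunk 4: at line 2 remove [ahl] add [jyib] -> 10 lines: qwq yywv abssu jyib bennh sbcc uulnm uzuna cmmy idg
Hunk 5: at line 4 remove [bennh] add [aszrb,pjue] -> 11 lines: qwq yywv abssu jyib aszrb pjue sbcc uulnm uzuna cmmy idg
Hunk 6: at line 5 remove [sbcc,uulnm,uzuna] add [ujujl] -> 9 lines: qwq yywv abssu jyib aszrb pjue ujujl cmmy idg
Hunk 7: at line 5 remove [ujujl] add [xejnn,bwp,tcbix] -> 11 lines: qwq yywv abssu jyib aszrb pjue xejnn bwp tcbix cmmy idg
Final line count: 11

Answer: 11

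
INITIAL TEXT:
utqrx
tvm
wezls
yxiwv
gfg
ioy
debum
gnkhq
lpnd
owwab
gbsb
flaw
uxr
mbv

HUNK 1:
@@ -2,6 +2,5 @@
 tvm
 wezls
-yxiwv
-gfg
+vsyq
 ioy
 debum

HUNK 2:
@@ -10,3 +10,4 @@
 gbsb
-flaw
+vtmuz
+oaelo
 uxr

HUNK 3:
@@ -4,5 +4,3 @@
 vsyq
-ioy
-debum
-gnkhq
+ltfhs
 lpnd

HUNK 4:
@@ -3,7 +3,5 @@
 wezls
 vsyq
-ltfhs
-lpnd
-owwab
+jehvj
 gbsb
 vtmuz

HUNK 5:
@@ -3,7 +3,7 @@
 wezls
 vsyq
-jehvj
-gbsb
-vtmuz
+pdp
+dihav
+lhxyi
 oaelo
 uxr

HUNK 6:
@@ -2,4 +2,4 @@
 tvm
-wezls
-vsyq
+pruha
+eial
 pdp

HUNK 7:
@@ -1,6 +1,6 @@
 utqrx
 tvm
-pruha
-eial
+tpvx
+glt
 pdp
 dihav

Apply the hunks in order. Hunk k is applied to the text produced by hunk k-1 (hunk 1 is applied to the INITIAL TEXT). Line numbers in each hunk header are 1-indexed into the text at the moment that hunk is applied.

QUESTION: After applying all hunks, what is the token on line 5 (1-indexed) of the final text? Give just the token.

Answer: pdp

Derivation:
Hunk 1: at line 2 remove [yxiwv,gfg] add [vsyq] -> 13 lines: utqrx tvm wezls vsyq ioy debum gnkhq lpnd owwab gbsb flaw uxr mbv
Hunk 2: at line 10 remove [flaw] add [vtmuz,oaelo] -> 14 lines: utqrx tvm wezls vsyq ioy debum gnkhq lpnd owwab gbsb vtmuz oaelo uxr mbv
Hunk 3: at line 4 remove [ioy,debum,gnkhq] add [ltfhs] -> 12 lines: utqrx tvm wezls vsyq ltfhs lpnd owwab gbsb vtmuz oaelo uxr mbv
Hunk 4: at line 3 remove [ltfhs,lpnd,owwab] add [jehvj] -> 10 lines: utqrx tvm wezls vsyq jehvj gbsb vtmuz oaelo uxr mbv
Hunk 5: at line 3 remove [jehvj,gbsb,vtmuz] add [pdp,dihav,lhxyi] -> 10 lines: utqrx tvm wezls vsyq pdp dihav lhxyi oaelo uxr mbv
Hunk 6: at line 2 remove [wezls,vsyq] add [pruha,eial] -> 10 lines: utqrx tvm pruha eial pdp dihav lhxyi oaelo uxr mbv
Hunk 7: at line 1 remove [pruha,eial] add [tpvx,glt] -> 10 lines: utqrx tvm tpvx glt pdp dihav lhxyi oaelo uxr mbv
Final line 5: pdp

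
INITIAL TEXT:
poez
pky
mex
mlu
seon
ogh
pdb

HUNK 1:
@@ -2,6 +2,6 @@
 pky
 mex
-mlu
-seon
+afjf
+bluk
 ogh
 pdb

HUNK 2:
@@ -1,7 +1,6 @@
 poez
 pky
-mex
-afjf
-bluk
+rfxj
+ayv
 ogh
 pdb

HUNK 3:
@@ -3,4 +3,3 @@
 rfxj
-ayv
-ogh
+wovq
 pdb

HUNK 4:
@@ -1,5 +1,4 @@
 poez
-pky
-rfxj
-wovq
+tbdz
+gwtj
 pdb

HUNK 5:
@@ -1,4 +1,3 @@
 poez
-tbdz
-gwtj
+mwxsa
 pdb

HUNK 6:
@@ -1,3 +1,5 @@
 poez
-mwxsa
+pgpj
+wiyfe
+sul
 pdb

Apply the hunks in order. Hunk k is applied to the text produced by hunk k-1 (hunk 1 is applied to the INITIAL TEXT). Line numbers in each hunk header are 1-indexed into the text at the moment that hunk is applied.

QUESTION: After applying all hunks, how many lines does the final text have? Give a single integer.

Hunk 1: at line 2 remove [mlu,seon] add [afjf,bluk] -> 7 lines: poez pky mex afjf bluk ogh pdb
Hunk 2: at line 1 remove [mex,afjf,bluk] add [rfxj,ayv] -> 6 lines: poez pky rfxj ayv ogh pdb
Hunk 3: at line 3 remove [ayv,ogh] add [wovq] -> 5 lines: poez pky rfxj wovq pdb
Hunk 4: at line 1 remove [pky,rfxj,wovq] add [tbdz,gwtj] -> 4 lines: poez tbdz gwtj pdb
Hunk 5: at line 1 remove [tbdz,gwtj] add [mwxsa] -> 3 lines: poez mwxsa pdb
Hunk 6: at line 1 remove [mwxsa] add [pgpj,wiyfe,sul] -> 5 lines: poez pgpj wiyfe sul pdb
Final line count: 5

Answer: 5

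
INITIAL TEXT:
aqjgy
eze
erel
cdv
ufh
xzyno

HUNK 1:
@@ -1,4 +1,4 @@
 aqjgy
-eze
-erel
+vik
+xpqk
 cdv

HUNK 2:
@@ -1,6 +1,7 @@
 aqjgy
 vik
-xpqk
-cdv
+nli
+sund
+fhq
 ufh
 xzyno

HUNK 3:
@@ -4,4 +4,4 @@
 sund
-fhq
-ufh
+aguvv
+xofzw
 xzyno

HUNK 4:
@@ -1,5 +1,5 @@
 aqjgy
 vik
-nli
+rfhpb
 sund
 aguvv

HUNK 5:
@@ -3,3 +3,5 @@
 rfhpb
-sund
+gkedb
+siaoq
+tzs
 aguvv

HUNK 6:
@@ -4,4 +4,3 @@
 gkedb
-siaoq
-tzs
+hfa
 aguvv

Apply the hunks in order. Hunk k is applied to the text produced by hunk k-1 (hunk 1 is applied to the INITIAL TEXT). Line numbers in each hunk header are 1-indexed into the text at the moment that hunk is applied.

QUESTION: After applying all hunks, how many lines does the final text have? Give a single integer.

Answer: 8

Derivation:
Hunk 1: at line 1 remove [eze,erel] add [vik,xpqk] -> 6 lines: aqjgy vik xpqk cdv ufh xzyno
Hunk 2: at line 1 remove [xpqk,cdv] add [nli,sund,fhq] -> 7 lines: aqjgy vik nli sund fhq ufh xzyno
Hunk 3: at line 4 remove [fhq,ufh] add [aguvv,xofzw] -> 7 lines: aqjgy vik nli sund aguvv xofzw xzyno
Hunk 4: at line 1 remove [nli] add [rfhpb] -> 7 lines: aqjgy vik rfhpb sund aguvv xofzw xzyno
Hunk 5: at line 3 remove [sund] add [gkedb,siaoq,tzs] -> 9 lines: aqjgy vik rfhpb gkedb siaoq tzs aguvv xofzw xzyno
Hunk 6: at line 4 remove [siaoq,tzs] add [hfa] -> 8 lines: aqjgy vik rfhpb gkedb hfa aguvv xofzw xzyno
Final line count: 8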